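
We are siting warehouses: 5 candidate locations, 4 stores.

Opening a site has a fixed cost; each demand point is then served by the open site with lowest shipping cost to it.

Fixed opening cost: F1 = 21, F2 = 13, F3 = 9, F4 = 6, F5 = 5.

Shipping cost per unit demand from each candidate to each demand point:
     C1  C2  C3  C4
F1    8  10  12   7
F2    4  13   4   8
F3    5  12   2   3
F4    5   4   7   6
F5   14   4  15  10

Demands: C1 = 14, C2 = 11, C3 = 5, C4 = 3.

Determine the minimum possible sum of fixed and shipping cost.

146

Open {F2, F3, F5}: assign each demand point to its cheapest open site.
  C1→F2 14×4=56, C2→F5 11×4=44, C3→F3 5×2=10, C4→F3 3×3=9
  shipping cost 119, fixed 27 → total 146.
Compare {F3, F5}: shipping cost 133 + fixed 14 = 147.
Compare {F2, F3, F4}: shipping cost 119 + fixed 28 = 147.
Compare {F3, F4}: shipping cost 133 + fixed 15 = 148.
All other subsets cost ≥ 147. Minimum total cost: 146.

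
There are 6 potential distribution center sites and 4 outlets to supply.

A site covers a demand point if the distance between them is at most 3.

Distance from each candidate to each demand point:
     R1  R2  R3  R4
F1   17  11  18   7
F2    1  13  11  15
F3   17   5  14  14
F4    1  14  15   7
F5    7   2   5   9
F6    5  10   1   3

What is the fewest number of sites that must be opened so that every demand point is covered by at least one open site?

Coverage sets (demand points within 3 of each site):
  F1: {}
  F2: {R1}
  F3: {}
  F4: {R1}
  F5: {R2}
  F6: {R3, R4}
No 2 sites suffice: every size-2 union leaves at least one demand point uncovered.
But {F2, F5, F6} covers everything, so the minimum is 3.

3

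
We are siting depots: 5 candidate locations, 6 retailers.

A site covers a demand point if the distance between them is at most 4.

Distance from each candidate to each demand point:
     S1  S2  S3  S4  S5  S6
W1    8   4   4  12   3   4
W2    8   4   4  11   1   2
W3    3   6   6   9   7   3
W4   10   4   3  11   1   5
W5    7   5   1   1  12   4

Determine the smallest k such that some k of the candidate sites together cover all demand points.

3

Coverage sets (demand points within 4 of each site):
  W1: {S2, S3, S5, S6}
  W2: {S2, S3, S5, S6}
  W3: {S1, S6}
  W4: {S2, S3, S5}
  W5: {S3, S4, S6}
No 2 sites suffice: every size-2 union leaves at least one demand point uncovered.
But {W1, W3, W5} covers everything, so the minimum is 3.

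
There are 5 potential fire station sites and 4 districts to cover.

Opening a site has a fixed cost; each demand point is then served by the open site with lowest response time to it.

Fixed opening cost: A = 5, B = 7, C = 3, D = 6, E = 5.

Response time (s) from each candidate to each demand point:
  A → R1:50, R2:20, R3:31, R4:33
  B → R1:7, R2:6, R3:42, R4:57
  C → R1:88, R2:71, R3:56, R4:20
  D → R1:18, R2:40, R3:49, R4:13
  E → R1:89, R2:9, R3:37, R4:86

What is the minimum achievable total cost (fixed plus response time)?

75

Open {A, B, D}: assign each demand point to its cheapest open site.
  R1→B 7, R2→B 6, R3→A 31, R4→D 13
  response time 57, fixed 18 → total 75.
Compare {A, B, C, D}: response time 57 + fixed 21 = 78.
Compare {A, B, C}: response time 64 + fixed 15 = 79.
Compare {A, B, D, E}: response time 57 + fixed 23 = 80.
All other subsets cost ≥ 78. Minimum total cost: 75.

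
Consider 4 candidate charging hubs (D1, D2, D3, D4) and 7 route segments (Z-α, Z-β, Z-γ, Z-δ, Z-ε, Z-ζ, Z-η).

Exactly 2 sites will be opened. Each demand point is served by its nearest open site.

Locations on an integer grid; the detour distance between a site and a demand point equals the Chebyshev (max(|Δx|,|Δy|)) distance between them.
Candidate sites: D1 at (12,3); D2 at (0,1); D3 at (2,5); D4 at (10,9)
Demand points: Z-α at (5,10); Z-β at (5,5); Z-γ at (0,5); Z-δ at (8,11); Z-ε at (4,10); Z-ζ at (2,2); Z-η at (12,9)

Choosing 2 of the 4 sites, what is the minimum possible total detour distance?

22

Open {D3, D4}.
  Z-α→D3 5, Z-β→D3 3, Z-γ→D3 2, Z-δ→D4 2, Z-ε→D3 5, Z-ζ→D3 3, Z-η→D4 2  ⇒ total 22.
Compare {D2, D4}: total 26.
Compare {D1, D3}: total 30.
No size-2 selection does better; minimum is 22.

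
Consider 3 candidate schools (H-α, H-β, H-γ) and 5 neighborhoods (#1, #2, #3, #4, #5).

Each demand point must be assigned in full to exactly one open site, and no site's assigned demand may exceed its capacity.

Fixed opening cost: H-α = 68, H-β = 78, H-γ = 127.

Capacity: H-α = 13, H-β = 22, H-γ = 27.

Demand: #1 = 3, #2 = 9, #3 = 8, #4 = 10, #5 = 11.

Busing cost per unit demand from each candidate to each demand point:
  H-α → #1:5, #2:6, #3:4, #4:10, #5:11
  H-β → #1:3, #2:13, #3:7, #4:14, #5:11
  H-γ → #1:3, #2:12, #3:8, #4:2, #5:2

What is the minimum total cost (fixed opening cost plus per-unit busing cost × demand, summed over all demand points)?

429

Open {H-β, H-γ}; cheapest assignment that respects the capacities:
  H-β (cap 22, load 20): #1, #2, #3 — cost 3×3 + 9×13 + 8×7 = 182
  H-γ (cap 27, load 21): #4, #5 — cost 10×2 + 11×2 = 42
  Shipping 224, fixed 205 → total 429.
  Any other capacity-feasible assignment to {H-β, H-γ} ships for at least 224.
Compare {H-α, H-β, H-γ}: its best feasible assignment gives total 434.
Every other set of open sites that can feasibly serve all demand totals ≥ 434 even under its best assignment. Minimum: 429.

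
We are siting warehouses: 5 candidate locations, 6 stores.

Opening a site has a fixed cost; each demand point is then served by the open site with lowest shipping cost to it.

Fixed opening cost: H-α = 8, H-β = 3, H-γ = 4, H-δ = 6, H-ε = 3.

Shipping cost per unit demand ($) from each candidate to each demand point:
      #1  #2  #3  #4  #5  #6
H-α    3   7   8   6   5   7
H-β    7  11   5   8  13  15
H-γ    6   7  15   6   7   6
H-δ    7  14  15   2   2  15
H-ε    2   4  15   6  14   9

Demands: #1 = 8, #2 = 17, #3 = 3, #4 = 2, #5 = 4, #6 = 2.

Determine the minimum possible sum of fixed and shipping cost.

Open {H-β, H-γ, H-δ, H-ε}: assign each demand point to its cheapest open site.
  #1→H-ε 8×2=16, #2→H-ε 17×4=68, #3→H-β 3×5=15, #4→H-δ 2×2=4, #5→H-δ 4×2=8, #6→H-γ 2×6=12
  shipping cost 123, fixed 16 → total 139.
Compare {H-β, H-δ, H-ε}: shipping cost 129 + fixed 12 = 141.
Compare {H-α, H-β, H-δ, H-ε}: shipping cost 125 + fixed 20 = 145.
Compare {H-α, H-β, H-γ, H-δ, H-ε}: shipping cost 123 + fixed 24 = 147.
All other subsets cost ≥ 141. Minimum total cost: 139.

139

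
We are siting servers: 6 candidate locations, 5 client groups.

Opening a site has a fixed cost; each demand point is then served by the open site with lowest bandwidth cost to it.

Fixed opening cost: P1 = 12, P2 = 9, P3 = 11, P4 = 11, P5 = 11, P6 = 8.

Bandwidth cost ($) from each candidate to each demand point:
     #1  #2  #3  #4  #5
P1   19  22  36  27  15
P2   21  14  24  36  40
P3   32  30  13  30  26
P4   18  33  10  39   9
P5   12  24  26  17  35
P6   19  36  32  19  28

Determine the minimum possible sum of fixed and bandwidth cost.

93

Open {P2, P4, P5}: assign each demand point to its cheapest open site.
  #1→P5 12, #2→P2 14, #3→P4 10, #4→P5 17, #5→P4 9
  bandwidth cost 62, fixed 31 → total 93.
Compare {P4, P5}: bandwidth cost 72 + fixed 22 = 94.
Compare {P2, P4, P6}: bandwidth cost 70 + fixed 28 = 98.
Compare {P2, P4, P5, P6}: bandwidth cost 62 + fixed 39 = 101.
All other subsets cost ≥ 94. Minimum total cost: 93.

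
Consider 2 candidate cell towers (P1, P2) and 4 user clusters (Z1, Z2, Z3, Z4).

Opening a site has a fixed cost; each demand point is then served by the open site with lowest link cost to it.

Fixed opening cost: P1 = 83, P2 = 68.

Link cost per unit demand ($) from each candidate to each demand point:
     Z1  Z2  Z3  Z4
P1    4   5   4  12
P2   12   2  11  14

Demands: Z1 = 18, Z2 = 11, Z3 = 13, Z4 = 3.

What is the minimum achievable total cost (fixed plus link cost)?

Open {P1}: assign each demand point to its cheapest open site.
  Z1→P1 18×4=72, Z2→P1 11×5=55, Z3→P1 13×4=52, Z4→P1 3×12=36
  link cost 215, fixed 83 → total 298.
Compare {P1, P2}: link cost 182 + fixed 151 = 333.
Compare {P2}: link cost 423 + fixed 68 = 491.

298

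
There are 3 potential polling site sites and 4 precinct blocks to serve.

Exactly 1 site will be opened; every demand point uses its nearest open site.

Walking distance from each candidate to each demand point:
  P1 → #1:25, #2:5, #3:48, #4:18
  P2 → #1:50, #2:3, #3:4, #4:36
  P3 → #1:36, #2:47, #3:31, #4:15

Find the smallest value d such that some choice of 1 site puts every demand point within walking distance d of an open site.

47

Open {P3}.
  Farthest demand point is #2 at walking distance 47 (to P3); all others are ≤ 47.
With {P1} the worst case is 48.
With {P2} the worst case is 50.
No size-1 selection achieves below 47.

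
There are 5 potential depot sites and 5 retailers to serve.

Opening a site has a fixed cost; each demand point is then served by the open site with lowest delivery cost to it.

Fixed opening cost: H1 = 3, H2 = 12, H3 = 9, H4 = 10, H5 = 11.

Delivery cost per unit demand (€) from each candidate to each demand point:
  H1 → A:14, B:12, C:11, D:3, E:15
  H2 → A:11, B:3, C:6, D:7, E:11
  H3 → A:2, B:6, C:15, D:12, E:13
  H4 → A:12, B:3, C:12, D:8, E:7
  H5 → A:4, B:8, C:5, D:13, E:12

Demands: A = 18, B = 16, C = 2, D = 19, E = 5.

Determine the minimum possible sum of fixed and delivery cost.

Open {H1, H3, H4, H5}: assign each demand point to its cheapest open site.
  A→H3 18×2=36, B→H4 16×3=48, C→H5 2×5=10, D→H1 19×3=57, E→H4 5×7=35
  delivery cost 186, fixed 33 → total 219.
Compare {H1, H3, H4}: delivery cost 198 + fixed 22 = 220.
Compare {H1, H2, H3, H4}: delivery cost 188 + fixed 34 = 222.
Compare {H1, H2, H3, H4, H5}: delivery cost 186 + fixed 45 = 231.
All other subsets cost ≥ 220. Minimum total cost: 219.

219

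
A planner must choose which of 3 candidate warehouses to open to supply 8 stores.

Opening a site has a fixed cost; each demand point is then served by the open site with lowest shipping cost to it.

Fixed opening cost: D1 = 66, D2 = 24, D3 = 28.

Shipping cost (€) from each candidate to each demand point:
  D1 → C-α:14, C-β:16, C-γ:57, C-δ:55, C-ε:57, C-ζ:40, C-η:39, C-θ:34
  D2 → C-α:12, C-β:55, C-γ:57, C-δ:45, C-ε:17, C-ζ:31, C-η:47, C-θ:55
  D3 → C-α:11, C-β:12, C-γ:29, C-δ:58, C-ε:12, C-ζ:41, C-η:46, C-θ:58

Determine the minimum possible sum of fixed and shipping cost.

293

Open {D2, D3}: assign each demand point to its cheapest open site.
  C-α→D3 11, C-β→D3 12, C-γ→D3 29, C-δ→D2 45, C-ε→D3 12, C-ζ→D2 31, C-η→D3 46, C-θ→D2 55
  shipping cost 241, fixed 52 → total 293.
Compare {D3}: shipping cost 267 + fixed 28 = 295.
Compare {D1, D3}: shipping cost 232 + fixed 94 = 326.
Compare {D1, D2, D3}: shipping cost 213 + fixed 118 = 331.
All other subsets cost ≥ 295. Minimum total cost: 293.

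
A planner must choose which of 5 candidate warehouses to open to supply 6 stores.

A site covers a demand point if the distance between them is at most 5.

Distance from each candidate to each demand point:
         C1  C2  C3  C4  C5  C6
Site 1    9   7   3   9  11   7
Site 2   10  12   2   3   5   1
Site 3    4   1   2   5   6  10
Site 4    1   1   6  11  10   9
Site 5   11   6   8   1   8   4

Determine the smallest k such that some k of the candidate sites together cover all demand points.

2

Coverage sets (demand points within 5 of each site):
  Site 1: {C3}
  Site 2: {C3, C4, C5, C6}
  Site 3: {C1, C2, C3, C4}
  Site 4: {C1, C2}
  Site 5: {C4, C6}
No single site covers all 6 demand points.
But {Site 2, Site 3} covers everything, so the minimum is 2.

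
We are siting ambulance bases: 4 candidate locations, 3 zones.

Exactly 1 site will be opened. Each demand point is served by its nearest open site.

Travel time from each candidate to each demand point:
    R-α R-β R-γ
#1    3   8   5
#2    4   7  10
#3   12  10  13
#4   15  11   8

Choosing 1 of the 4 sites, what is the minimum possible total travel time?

16

Open {#1}.
  R-α→#1 3, R-β→#1 8, R-γ→#1 5  ⇒ total 16.
Compare {#2}: total 21.
Compare {#4}: total 34.
No size-1 selection does better; minimum is 16.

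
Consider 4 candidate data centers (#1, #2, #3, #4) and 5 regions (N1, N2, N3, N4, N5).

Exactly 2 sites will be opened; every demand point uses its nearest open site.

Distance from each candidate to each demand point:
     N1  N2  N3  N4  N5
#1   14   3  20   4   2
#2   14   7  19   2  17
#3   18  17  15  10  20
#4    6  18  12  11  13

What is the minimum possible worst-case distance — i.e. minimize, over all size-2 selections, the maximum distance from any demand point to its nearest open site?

Open {#1, #4}.
  Farthest demand point is N3 at distance 12 (to #4); all others are ≤ 12.
With {#2, #4} the worst case is 13.
With {#1, #3} the worst case is 15.
No size-2 selection achieves below 12.

12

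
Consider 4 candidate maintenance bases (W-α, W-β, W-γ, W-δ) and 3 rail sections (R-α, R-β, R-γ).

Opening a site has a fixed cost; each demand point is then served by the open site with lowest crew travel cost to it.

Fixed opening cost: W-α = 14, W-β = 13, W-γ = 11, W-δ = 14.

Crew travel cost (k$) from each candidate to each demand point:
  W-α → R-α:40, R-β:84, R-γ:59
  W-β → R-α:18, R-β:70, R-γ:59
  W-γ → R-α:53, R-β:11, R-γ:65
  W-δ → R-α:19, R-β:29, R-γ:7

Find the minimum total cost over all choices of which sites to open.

Open {W-γ, W-δ}: assign each demand point to its cheapest open site.
  R-α→W-δ 19, R-β→W-γ 11, R-γ→W-δ 7
  crew travel cost 37, fixed 25 → total 62.
Compare {W-δ}: crew travel cost 55 + fixed 14 = 69.
Compare {W-β, W-γ, W-δ}: crew travel cost 36 + fixed 38 = 74.
Compare {W-α, W-γ, W-δ}: crew travel cost 37 + fixed 39 = 76.
All other subsets cost ≥ 69. Minimum total cost: 62.

62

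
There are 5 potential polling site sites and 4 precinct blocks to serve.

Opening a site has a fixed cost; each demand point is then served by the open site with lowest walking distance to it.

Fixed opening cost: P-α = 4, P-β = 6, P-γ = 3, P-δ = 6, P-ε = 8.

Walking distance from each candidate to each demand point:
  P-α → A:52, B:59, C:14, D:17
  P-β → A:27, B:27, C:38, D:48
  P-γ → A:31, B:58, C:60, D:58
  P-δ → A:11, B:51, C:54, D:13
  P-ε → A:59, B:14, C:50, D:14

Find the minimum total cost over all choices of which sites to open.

Open {P-α, P-δ, P-ε}: assign each demand point to its cheapest open site.
  A→P-δ 11, B→P-ε 14, C→P-α 14, D→P-δ 13
  walking distance 52, fixed 18 → total 70.
Compare {P-α, P-γ, P-δ, P-ε}: walking distance 52 + fixed 21 = 73.
Compare {P-α, P-β, P-δ, P-ε}: walking distance 52 + fixed 24 = 76.
Compare {P-α, P-β, P-γ, P-δ, P-ε}: walking distance 52 + fixed 27 = 79.
All other subsets cost ≥ 73. Minimum total cost: 70.

70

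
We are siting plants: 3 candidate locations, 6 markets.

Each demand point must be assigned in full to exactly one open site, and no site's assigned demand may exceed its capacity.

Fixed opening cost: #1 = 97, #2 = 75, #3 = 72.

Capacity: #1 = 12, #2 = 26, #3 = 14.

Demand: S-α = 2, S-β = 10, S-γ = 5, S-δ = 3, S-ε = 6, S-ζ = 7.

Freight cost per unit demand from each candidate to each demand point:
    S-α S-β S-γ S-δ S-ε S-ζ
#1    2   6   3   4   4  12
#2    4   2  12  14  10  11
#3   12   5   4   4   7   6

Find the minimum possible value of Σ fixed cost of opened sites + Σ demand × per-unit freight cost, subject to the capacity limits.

Open {#2, #3}; cheapest assignment that respects the capacities:
  #2 (cap 26, load 19): S-α, S-β, S-ζ — cost 2×4 + 10×2 + 7×11 = 105
  #3 (cap 14, load 14): S-γ, S-δ, S-ε — cost 5×4 + 3×4 + 6×7 = 74
  Shipping 179, fixed 147 → total 326.
  Any other capacity-feasible assignment to {#2, #3} ships for at least 179.
Compare {#1, #2}: its best feasible assignment gives total 358.
Compare {#1, #2, #3}: its best feasible assignment gives total 365.
Every other set of open sites that can feasibly serve all demand totals ≥ 358 even under its best assignment. Minimum: 326.

326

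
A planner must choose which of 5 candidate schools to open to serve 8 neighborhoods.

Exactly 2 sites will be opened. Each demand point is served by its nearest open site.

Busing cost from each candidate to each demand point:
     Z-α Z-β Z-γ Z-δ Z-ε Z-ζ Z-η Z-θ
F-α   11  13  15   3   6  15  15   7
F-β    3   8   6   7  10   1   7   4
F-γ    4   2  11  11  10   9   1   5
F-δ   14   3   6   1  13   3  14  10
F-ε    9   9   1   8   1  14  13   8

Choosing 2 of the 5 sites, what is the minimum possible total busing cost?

Open {F-γ, F-ε}.
  Z-α→F-γ 4, Z-β→F-γ 2, Z-γ→F-ε 1, Z-δ→F-ε 8, Z-ε→F-ε 1, Z-ζ→F-γ 9, Z-η→F-γ 1, Z-θ→F-γ 5  ⇒ total 31.
Compare {F-β, F-ε}: total 32.
Compare {F-γ, F-δ}: total 32.
No size-2 selection does better; minimum is 31.

31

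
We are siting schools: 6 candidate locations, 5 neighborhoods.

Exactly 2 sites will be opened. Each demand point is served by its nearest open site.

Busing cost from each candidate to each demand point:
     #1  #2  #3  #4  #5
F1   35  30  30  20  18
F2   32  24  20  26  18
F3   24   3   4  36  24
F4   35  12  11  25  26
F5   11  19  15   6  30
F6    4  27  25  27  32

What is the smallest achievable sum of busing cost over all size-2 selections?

Open {F3, F5}.
  #1→F5 11, #2→F3 3, #3→F3 4, #4→F5 6, #5→F3 24  ⇒ total 48.
Compare {F3, F6}: total 62.
Compare {F4, F5}: total 66.
No size-2 selection does better; minimum is 48.

48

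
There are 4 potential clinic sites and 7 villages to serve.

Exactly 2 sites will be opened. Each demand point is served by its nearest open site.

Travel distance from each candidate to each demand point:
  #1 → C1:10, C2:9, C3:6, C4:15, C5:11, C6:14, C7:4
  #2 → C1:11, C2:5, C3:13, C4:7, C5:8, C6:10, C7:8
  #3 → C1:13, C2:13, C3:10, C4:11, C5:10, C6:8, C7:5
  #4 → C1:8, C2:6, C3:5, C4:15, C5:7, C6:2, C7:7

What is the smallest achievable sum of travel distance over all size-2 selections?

Open {#2, #4}.
  C1→#4 8, C2→#2 5, C3→#4 5, C4→#2 7, C5→#4 7, C6→#4 2, C7→#4 7  ⇒ total 41.
Compare {#3, #4}: total 44.
Compare {#1, #4}: total 47.
No size-2 selection does better; minimum is 41.

41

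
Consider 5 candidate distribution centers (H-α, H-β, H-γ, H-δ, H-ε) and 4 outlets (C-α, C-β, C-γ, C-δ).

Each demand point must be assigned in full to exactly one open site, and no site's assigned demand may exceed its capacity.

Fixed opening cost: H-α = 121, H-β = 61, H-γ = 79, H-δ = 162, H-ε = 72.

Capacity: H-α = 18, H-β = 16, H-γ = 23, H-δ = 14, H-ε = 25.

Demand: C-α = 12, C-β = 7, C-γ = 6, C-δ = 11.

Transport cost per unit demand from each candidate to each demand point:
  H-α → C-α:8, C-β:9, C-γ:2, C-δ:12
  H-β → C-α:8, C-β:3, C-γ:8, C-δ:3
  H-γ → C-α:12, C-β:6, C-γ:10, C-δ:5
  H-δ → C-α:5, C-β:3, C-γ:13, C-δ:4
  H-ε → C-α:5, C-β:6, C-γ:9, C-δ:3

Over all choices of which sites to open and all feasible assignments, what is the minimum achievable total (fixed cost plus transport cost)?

295

Open {H-β, H-ε}; cheapest assignment that respects the capacities:
  H-β (cap 16, load 13): C-β, C-γ — cost 7×3 + 6×8 = 69
  H-ε (cap 25, load 23): C-α, C-δ — cost 12×5 + 11×3 = 93
  Shipping 162, fixed 133 → total 295.
  Any other capacity-feasible assignment to {H-β, H-ε} ships for at least 162.
Compare {H-γ, H-ε}: its best feasible assignment gives total 346.
Compare {H-α, H-ε}: its best feasible assignment gives total 361.
Every other set of open sites that can feasibly serve all demand totals ≥ 346 even under its best assignment. Minimum: 295.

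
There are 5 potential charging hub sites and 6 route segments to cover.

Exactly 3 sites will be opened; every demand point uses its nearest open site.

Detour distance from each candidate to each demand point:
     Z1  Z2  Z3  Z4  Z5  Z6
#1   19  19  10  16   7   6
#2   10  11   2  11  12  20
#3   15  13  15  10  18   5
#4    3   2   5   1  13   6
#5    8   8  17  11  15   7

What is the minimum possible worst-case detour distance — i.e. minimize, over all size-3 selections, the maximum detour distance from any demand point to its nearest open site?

Open {#1, #2, #4}.
  Farthest demand point is Z5 at detour distance 7 (to #1); all others are ≤ 7.
With {#1, #3, #4} the worst case is 7.
With {#1, #4, #5} the worst case is 7.
No size-3 selection achieves below 7.

7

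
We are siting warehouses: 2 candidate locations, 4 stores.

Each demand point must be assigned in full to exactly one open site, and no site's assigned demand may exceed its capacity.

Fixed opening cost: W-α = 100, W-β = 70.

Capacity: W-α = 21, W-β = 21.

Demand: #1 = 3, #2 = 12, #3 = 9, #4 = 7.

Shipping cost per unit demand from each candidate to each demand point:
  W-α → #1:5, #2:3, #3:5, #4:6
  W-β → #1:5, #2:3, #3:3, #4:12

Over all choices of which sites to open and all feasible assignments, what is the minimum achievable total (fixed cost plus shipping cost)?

Open {W-α, W-β}; cheapest assignment that respects the capacities:
  W-α (cap 21, load 19): #2, #4 — cost 12×3 + 7×6 = 78
  W-β (cap 21, load 12): #1, #3 — cost 3×5 + 9×3 = 42
  Shipping 120, fixed 170 → total 290.
  Any other capacity-feasible assignment to {W-α, W-β} ships for at least 120.
Total demand is 31 and no other set of sites has combined capacity ≥ 31, so {W-α, W-β} is the only feasible choice of open sites. Minimum: 290.

290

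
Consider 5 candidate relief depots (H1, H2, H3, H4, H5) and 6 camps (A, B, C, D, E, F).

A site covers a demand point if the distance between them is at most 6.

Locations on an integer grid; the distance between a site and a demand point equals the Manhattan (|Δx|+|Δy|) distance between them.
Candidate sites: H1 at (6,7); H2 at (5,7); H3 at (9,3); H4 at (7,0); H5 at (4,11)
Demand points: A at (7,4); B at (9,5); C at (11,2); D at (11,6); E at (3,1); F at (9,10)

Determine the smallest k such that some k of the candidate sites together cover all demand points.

2

Coverage sets (demand points within 6 of each site):
  H1: {A, B, D, F}
  H2: {A, B}
  H3: {A, B, C, D}
  H4: {A, C, E}
  H5: {F}
No single site covers all 6 demand points.
But {H1, H4} covers everything, so the minimum is 2.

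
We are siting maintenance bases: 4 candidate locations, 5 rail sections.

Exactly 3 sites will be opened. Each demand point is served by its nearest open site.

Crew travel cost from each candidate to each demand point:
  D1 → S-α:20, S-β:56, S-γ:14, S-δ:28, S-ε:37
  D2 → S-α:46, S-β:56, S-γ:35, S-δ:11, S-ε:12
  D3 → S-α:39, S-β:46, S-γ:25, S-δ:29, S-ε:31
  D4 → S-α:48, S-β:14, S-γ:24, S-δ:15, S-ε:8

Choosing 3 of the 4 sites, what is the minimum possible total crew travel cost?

Open {D1, D2, D4}.
  S-α→D1 20, S-β→D4 14, S-γ→D1 14, S-δ→D2 11, S-ε→D4 8  ⇒ total 67.
Compare {D1, D3, D4}: total 71.
Compare {D2, D3, D4}: total 96.
No size-3 selection does better; minimum is 67.

67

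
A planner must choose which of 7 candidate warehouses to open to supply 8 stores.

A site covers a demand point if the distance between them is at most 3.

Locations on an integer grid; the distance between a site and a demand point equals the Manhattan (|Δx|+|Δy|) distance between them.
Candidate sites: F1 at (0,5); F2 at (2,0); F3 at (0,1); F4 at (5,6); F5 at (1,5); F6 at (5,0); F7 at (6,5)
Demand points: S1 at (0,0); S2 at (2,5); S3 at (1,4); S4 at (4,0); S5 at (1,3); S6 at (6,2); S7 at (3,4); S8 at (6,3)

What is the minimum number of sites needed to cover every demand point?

Coverage sets (demand points within 3 of each site):
  F1: {S2, S3, S5}
  F2: {S1, S4}
  F3: {S1, S5}
  F4: {}
  F5: {S2, S3, S5, S7}
  F6: {S4, S6}
  F7: {S6, S8}
No 2 sites suffice: every size-2 union leaves at least one demand point uncovered.
But {F2, F5, F7} covers everything, so the minimum is 3.

3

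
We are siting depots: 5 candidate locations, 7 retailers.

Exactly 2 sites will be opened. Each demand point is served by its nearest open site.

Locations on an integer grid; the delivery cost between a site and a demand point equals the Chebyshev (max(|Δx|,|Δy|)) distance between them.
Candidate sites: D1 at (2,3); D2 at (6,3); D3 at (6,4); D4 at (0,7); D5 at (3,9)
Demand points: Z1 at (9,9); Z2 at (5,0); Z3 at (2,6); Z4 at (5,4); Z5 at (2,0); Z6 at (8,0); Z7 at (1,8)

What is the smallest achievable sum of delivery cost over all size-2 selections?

Open {D2, D4}.
  Z1→D2 6, Z2→D2 3, Z3→D4 2, Z4→D2 1, Z5→D2 4, Z6→D2 3, Z7→D4 1  ⇒ total 20.
Compare {D3, D4}: total 21.
Compare {D2, D5}: total 22.
No size-2 selection does better; minimum is 20.

20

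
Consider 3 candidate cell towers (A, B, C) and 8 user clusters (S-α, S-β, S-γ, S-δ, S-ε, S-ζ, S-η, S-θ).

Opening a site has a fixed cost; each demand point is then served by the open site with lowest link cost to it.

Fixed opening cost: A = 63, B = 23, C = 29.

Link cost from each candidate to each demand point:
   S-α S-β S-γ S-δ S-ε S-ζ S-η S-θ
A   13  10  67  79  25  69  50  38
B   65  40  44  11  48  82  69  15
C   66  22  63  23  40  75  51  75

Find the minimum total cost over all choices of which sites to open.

323

Open {A, B}: assign each demand point to its cheapest open site.
  S-α→A 13, S-β→A 10, S-γ→B 44, S-δ→B 11, S-ε→A 25, S-ζ→A 69, S-η→A 50, S-θ→B 15
  link cost 237, fixed 86 → total 323.
Compare {A, B, C}: link cost 237 + fixed 115 = 352.
Compare {B, C}: link cost 323 + fixed 52 = 375.
Compare {A, C}: link cost 291 + fixed 92 = 383.
All other subsets cost ≥ 352. Minimum total cost: 323.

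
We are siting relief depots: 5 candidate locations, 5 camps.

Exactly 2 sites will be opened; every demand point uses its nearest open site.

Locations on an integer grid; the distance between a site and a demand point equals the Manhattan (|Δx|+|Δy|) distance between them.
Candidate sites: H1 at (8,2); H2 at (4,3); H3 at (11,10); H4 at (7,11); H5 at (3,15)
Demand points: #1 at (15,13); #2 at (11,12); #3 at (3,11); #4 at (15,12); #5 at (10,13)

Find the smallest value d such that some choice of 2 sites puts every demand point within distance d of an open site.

7

Open {H3, H4}.
  Farthest demand point is #1 at distance 7 (to H3); all others are ≤ 7.
With {H3, H5} the worst case is 7.
With {H1, H3} the worst case is 9.
No size-2 selection achieves below 7.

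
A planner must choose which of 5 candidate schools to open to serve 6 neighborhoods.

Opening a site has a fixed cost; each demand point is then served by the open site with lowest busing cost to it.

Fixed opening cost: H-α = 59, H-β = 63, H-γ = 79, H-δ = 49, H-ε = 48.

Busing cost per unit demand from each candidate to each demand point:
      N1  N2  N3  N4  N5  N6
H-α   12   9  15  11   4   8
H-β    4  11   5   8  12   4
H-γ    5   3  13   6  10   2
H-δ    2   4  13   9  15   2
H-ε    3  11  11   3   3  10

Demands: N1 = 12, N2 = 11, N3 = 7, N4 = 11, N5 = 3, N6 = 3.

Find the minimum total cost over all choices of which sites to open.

290

Open {H-δ, H-ε}: assign each demand point to its cheapest open site.
  N1→H-δ 12×2=24, N2→H-δ 11×4=44, N3→H-ε 7×11=77, N4→H-ε 11×3=33, N5→H-ε 3×3=9, N6→H-δ 3×2=6
  busing cost 193, fixed 97 → total 290.
Compare {H-β, H-δ, H-ε}: busing cost 151 + fixed 160 = 311.
Compare {H-γ, H-ε}: busing cost 194 + fixed 127 = 321.
Compare {H-β, H-γ, H-ε}: busing cost 152 + fixed 190 = 342.
All other subsets cost ≥ 311. Minimum total cost: 290.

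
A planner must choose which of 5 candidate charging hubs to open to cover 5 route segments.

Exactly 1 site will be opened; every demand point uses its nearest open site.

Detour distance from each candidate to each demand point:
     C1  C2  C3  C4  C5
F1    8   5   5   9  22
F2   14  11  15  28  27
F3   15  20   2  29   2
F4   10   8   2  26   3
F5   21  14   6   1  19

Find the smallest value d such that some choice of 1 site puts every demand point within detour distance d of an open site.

Open {F5}.
  Farthest demand point is C1 at detour distance 21 (to F5); all others are ≤ 21.
With {F1} the worst case is 22.
With {F4} the worst case is 26.
No size-1 selection achieves below 21.

21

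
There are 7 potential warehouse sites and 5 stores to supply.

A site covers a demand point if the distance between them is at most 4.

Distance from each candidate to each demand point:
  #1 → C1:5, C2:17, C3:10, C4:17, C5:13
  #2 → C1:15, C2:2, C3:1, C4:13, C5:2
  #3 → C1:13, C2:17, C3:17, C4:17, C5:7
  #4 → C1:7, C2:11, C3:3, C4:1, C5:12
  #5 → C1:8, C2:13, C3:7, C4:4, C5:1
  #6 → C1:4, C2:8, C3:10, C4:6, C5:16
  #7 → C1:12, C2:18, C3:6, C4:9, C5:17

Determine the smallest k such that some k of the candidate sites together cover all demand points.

3

Coverage sets (demand points within 4 of each site):
  #1: {}
  #2: {C2, C3, C5}
  #3: {}
  #4: {C3, C4}
  #5: {C4, C5}
  #6: {C1}
  #7: {}
No 2 sites suffice: every size-2 union leaves at least one demand point uncovered.
But {#2, #4, #6} covers everything, so the minimum is 3.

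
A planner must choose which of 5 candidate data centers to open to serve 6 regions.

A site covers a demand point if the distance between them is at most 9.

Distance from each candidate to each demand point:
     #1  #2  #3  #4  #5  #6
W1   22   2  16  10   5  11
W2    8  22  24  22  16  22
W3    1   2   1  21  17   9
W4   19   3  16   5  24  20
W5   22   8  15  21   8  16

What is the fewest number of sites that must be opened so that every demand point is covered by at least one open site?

Coverage sets (demand points within 9 of each site):
  W1: {#2, #5}
  W2: {#1}
  W3: {#1, #2, #3, #6}
  W4: {#2, #4}
  W5: {#2, #5}
No 2 sites suffice: every size-2 union leaves at least one demand point uncovered.
But {W1, W3, W4} covers everything, so the minimum is 3.

3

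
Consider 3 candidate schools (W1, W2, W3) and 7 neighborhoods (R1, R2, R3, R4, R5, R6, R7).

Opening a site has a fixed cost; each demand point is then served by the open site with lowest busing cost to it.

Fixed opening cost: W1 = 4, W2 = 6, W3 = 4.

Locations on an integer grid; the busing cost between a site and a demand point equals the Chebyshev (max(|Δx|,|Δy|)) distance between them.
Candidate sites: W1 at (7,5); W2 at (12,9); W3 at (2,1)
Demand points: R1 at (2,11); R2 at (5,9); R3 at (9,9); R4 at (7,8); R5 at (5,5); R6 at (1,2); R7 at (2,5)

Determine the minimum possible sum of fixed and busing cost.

32

Open {W1, W3}: assign each demand point to its cheapest open site.
  R1→W1 6, R2→W1 4, R3→W1 4, R4→W1 3, R5→W1 2, R6→W3 1, R7→W3 4
  busing cost 24, fixed 8 → total 32.
Compare {W1}: busing cost 30 + fixed 4 = 34.
Compare {W1, W2, W3}: busing cost 23 + fixed 14 = 37.
Compare {W1, W2}: busing cost 29 + fixed 10 = 39.
All other subsets cost ≥ 34. Minimum total cost: 32.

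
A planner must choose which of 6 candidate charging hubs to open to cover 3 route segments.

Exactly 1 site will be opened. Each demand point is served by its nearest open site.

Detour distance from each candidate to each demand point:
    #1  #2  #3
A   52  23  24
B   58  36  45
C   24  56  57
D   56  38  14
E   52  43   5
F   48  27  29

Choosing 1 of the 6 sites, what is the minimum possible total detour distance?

Open {A}.
  #1→A 52, #2→A 23, #3→A 24  ⇒ total 99.
Compare {E}: total 100.
Compare {F}: total 104.
No size-1 selection does better; minimum is 99.

99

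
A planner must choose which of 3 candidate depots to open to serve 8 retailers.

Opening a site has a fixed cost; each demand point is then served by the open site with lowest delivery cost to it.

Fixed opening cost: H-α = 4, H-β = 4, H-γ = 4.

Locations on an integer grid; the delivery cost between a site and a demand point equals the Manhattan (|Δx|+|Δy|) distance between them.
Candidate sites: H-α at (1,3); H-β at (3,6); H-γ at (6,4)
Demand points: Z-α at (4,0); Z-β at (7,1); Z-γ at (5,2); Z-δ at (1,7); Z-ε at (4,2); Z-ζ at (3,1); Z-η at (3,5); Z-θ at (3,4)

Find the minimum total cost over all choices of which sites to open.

Open {H-β, H-γ}: assign each demand point to its cheapest open site.
  Z-α→H-γ 6, Z-β→H-γ 4, Z-γ→H-γ 3, Z-δ→H-β 3, Z-ε→H-γ 4, Z-ζ→H-β 5, Z-η→H-β 1, Z-θ→H-β 2
  delivery cost 28, fixed 8 → total 36.
Compare {H-α, H-β, H-γ}: delivery cost 27 + fixed 12 = 39.
Compare {H-α, H-γ}: delivery cost 32 + fixed 8 = 40.
Compare {H-α, H-β}: delivery cost 33 + fixed 8 = 41.
All other subsets cost ≥ 39. Minimum total cost: 36.

36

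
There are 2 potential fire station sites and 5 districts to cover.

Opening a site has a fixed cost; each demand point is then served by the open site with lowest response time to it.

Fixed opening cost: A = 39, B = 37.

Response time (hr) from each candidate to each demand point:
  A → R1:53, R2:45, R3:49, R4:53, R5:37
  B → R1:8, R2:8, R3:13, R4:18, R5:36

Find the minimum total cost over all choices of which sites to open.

Open {B}: assign each demand point to its cheapest open site.
  R1→B 8, R2→B 8, R3→B 13, R4→B 18, R5→B 36
  response time 83, fixed 37 → total 120.
Compare {A, B}: response time 83 + fixed 76 = 159.
Compare {A}: response time 237 + fixed 39 = 276.

120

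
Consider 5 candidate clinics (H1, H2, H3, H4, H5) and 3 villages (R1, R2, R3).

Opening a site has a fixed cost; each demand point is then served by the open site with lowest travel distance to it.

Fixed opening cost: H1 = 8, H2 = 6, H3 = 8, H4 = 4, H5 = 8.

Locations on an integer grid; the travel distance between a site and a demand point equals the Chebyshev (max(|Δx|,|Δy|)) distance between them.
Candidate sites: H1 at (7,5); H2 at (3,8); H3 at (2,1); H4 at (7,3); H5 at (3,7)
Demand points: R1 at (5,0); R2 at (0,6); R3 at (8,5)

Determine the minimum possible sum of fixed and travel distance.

Open {H4}: assign each demand point to its cheapest open site.
  R1→H4 3, R2→H4 7, R3→H4 2
  travel distance 12, fixed 4 → total 16.
Compare {H2, H4}: travel distance 8 + fixed 10 = 18.
Compare {H4, H5}: travel distance 8 + fixed 12 = 20.
Compare {H1}: travel distance 13 + fixed 8 = 21.
All other subsets cost ≥ 18. Minimum total cost: 16.

16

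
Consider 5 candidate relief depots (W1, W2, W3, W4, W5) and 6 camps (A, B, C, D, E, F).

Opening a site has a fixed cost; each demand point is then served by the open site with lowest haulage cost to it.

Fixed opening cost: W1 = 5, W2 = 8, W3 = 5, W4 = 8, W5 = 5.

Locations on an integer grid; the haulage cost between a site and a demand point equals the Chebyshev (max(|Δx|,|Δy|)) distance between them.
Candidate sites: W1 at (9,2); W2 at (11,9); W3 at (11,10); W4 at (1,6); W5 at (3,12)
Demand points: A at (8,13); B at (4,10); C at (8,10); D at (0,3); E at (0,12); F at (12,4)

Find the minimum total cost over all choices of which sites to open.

36

Open {W3, W5}: assign each demand point to its cheapest open site.
  A→W3 3, B→W5 2, C→W3 3, D→W5 9, E→W5 3, F→W3 6
  haulage cost 26, fixed 10 → total 36.
Compare {W1, W5}: haulage cost 27 + fixed 10 = 37.
Compare {W5}: haulage cost 33 + fixed 5 = 38.
Compare {W3, W4}: haulage cost 25 + fixed 13 = 38.
All other subsets cost ≥ 37. Minimum total cost: 36.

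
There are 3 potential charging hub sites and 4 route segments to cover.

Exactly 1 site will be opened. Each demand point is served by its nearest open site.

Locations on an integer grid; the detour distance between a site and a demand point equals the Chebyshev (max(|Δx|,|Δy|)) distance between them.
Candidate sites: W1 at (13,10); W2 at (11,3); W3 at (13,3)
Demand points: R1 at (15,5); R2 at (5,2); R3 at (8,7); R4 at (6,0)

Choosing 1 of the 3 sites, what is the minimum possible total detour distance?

Open {W2}.
  R1→W2 4, R2→W2 6, R3→W2 4, R4→W2 5  ⇒ total 19.
Compare {W3}: total 22.
Compare {W1}: total 28.

19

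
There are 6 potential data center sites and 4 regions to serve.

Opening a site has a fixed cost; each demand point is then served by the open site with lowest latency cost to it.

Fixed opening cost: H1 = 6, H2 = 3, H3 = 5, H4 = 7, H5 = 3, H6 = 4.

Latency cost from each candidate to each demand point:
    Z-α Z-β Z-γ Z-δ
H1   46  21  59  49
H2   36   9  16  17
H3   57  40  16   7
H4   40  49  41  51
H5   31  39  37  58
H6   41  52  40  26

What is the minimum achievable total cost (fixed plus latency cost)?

74

Open {H2, H3, H5}: assign each demand point to its cheapest open site.
  Z-α→H5 31, Z-β→H2 9, Z-γ→H2 16, Z-δ→H3 7
  latency cost 63, fixed 11 → total 74.
Compare {H2, H3}: latency cost 68 + fixed 8 = 76.
Compare {H2, H3, H5, H6}: latency cost 63 + fixed 15 = 78.
Compare {H2, H5}: latency cost 73 + fixed 6 = 79.
All other subsets cost ≥ 76. Minimum total cost: 74.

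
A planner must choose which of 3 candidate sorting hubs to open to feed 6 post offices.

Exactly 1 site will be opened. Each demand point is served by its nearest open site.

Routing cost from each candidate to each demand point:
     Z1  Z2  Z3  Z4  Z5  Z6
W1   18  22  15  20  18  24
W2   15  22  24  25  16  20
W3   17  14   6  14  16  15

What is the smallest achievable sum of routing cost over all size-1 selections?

82

Open {W3}.
  Z1→W3 17, Z2→W3 14, Z3→W3 6, Z4→W3 14, Z5→W3 16, Z6→W3 15  ⇒ total 82.
Compare {W1}: total 117.
Compare {W2}: total 122.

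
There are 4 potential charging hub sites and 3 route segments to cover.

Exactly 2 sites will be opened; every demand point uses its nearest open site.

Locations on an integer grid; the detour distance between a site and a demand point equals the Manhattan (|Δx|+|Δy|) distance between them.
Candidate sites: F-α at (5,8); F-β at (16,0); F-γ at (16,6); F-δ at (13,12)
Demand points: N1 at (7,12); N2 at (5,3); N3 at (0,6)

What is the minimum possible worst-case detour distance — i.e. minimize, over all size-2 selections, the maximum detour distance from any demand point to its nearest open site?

7

Open {F-α, F-β}.
  Farthest demand point is N3 at detour distance 7 (to F-α); all others are ≤ 7.
With {F-α, F-γ} the worst case is 7.
With {F-α, F-δ} the worst case is 7.
No size-2 selection achieves below 7.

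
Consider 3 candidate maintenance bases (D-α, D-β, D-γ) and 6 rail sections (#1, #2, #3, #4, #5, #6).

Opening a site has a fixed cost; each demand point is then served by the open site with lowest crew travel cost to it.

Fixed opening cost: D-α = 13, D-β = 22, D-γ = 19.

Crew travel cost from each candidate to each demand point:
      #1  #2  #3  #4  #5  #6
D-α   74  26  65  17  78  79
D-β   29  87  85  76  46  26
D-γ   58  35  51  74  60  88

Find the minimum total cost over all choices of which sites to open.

Open {D-α, D-β}: assign each demand point to its cheapest open site.
  #1→D-β 29, #2→D-α 26, #3→D-α 65, #4→D-α 17, #5→D-β 46, #6→D-β 26
  crew travel cost 209, fixed 35 → total 244.
Compare {D-α, D-β, D-γ}: crew travel cost 195 + fixed 54 = 249.
Compare {D-β, D-γ}: crew travel cost 261 + fixed 41 = 302.
Compare {D-α, D-γ}: crew travel cost 291 + fixed 32 = 323.
All other subsets cost ≥ 249. Minimum total cost: 244.

244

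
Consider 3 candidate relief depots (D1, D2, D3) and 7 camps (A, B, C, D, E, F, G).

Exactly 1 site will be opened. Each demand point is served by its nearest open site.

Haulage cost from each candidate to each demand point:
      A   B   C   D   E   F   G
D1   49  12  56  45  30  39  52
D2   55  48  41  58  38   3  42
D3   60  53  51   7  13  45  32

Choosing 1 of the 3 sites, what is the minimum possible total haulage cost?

261

Open {D3}.
  A→D3 60, B→D3 53, C→D3 51, D→D3 7, E→D3 13, F→D3 45, G→D3 32  ⇒ total 261.
Compare {D1}: total 283.
Compare {D2}: total 285.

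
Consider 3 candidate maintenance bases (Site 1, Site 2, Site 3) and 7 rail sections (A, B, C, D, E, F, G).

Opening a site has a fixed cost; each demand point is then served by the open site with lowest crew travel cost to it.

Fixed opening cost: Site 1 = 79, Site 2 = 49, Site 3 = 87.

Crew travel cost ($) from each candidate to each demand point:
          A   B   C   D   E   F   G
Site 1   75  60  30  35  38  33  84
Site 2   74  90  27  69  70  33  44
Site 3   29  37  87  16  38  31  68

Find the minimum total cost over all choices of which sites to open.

358

Open {Site 2, Site 3}: assign each demand point to its cheapest open site.
  A→Site 3 29, B→Site 3 37, C→Site 2 27, D→Site 3 16, E→Site 3 38, F→Site 3 31, G→Site 2 44
  crew travel cost 222, fixed 136 → total 358.
Compare {Site 3}: crew travel cost 306 + fixed 87 = 393.
Compare {Site 1, Site 3}: crew travel cost 249 + fixed 166 = 415.
Compare {Site 1}: crew travel cost 355 + fixed 79 = 434.
All other subsets cost ≥ 393. Minimum total cost: 358.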